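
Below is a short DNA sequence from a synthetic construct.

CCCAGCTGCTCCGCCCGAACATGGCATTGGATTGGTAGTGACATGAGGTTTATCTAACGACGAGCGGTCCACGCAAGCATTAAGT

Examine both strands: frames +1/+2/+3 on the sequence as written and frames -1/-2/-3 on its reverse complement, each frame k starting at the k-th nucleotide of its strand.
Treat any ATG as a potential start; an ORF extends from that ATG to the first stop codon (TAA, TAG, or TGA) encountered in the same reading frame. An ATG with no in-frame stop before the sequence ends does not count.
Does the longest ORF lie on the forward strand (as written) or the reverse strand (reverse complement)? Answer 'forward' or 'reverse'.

Reverse complement (5'→3'): ACTTAATGCTTGCGTGGACCGCTCGTCGTTAGATAAACCTCATGTCACTACCAATCCAATGCCATGTTCGGGCGGAGCAGCTGGG
Frame +1: CCC AGC TGC TCC GCC CGA ACA TGG CAT TGG ATT GGT AGT GAC ATG AGG TTT ATC TAA CGA CGA GCG GTC CAC GCA AGC ATT AAG — ATG at 43, stop TAA at 55 → 15 nt.
Frame +2: CCA GCT GCT CCG CCC GAA CAT GGC ATT GGA TTG GTA GTG ACA TGA GGT TTA TCT AAC GAC GAG CGG TCC ACG CAA GCA TTA AGT — no ATG→stop ORF.
Frame +3: CAG CTG CTC CGC CCG AAC ATG GCA TTG GAT TGG TAG TGA CAT GAG GTT TAT CTA ACG ACG AGC GGT CCA CGC AAG CAT TAA — ATG at 21, stop TAG at 36 → 18 nt.
Frame -1: ACT TAA TGC TTG CGT GGA CCG CTC GTC GTT AGA TAA ACC TCA TGT CAC TAC CAA TCC AAT GCC ATG TTC GGG CGG AGC AGC TGG — no ATG→stop ORF.
Frame -2: CTT AAT GCT TGC GTG GAC CGC TCG TCG TTA GAT AAA CCT CAT GTC ACT ACC AAT CCA ATG CCA TGT TCG GGC GGA GCA GCT GGG — no ATG→stop ORF.
Frame -3: TTA ATG CTT GCG TGG ACC GCT CGT CGT TAG ATA AAC CTC ATG TCA CTA CCA ATC CAA TGC CAT GTT CGG GCG GAG CAG CTG — ATG at 6, stop TAG at 30 → 27 nt.
Forward-strand max 18 nt; reverse-strand max 27 nt. The reverse strand has the longer ORF.

reverse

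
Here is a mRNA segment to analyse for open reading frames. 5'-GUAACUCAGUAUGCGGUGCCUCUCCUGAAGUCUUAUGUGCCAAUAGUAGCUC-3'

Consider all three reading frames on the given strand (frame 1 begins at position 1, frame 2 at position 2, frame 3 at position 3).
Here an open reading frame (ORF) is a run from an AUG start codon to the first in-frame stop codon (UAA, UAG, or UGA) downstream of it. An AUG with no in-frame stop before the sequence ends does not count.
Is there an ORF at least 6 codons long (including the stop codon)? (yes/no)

yes

Frame 1: GUA ACU CAG UAU GCG GUG CCU CUC CUG AAG UCU UAU GUG CCA AUA GUA GCU — no AUG→stop ORF.
Frame 2: UAA CUC AGU AUG CGG UGC CUC UCC UGA AGU CUU AUG UGC CAA UAG UAG CUC — AUG at 11, stop UGA at 26 → 18 nt; AUG at 35, stop UAG at 44 → 12 nt.
Frame 3: AAC UCA GUA UGC GGU GCC UCU CCU GAA GUC UUA UGU GCC AAU AGU AGC — no AUG→stop ORF.
Frame 2 has an ORF of 6 codons (positions 11–28) ≥ 6, so yes.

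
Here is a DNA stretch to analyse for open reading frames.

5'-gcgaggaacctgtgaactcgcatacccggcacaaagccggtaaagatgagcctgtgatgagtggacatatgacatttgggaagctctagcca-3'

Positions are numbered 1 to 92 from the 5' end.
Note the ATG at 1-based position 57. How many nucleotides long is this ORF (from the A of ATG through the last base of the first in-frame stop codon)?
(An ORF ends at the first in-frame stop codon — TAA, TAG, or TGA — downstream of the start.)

33

Codons from position 57: ATG (57–59), AGT (60–62), GGA (63–65), CAT (66–68), ATG (69–71), ACA (72–74), TTT (75–77), GGG (78–80), AAG (81–83), CTC (84–86), TAG (87–89).
TAG is the first in-frame stop; ORF spans 57–89, 33 nucleotides.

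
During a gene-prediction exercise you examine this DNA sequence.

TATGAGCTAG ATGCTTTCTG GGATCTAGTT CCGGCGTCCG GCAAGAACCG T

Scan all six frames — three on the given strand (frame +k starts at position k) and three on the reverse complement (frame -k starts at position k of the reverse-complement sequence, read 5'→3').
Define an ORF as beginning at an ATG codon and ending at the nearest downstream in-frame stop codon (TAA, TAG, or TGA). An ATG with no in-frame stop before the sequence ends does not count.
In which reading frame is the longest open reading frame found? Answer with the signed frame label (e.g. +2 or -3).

Reverse complement (5'→3'): ACGGTTCTTGCCGGACGCCGGAACTAGATCCCAGAAAGCATCTAGCTCATA
Frame +1: TAT GAG CTA GAT GCT TTC TGG GAT CTA GTT CCG GCG TCC GGC AAG AAC CGT — no ATG→stop ORF.
Frame +2: ATG AGC TAG ATG CTT TCT GGG ATC TAG TTC CGG CGT CCG GCA AGA ACC — ATG at 2, stop TAG at 8 → 9 nt; ATG at 11, stop TAG at 26 → 18 nt.
Frame +3: TGA GCT AGA TGC TTT CTG GGA TCT AGT TCC GGC GTC CGG CAA GAA CCG — no ATG→stop ORF.
Frame -1: ACG GTT CTT GCC GGA CGC CGG AAC TAG ATC CCA GAA AGC ATC TAG CTC ATA — no ATG→stop ORF.
Frame -2: CGG TTC TTG CCG GAC GCC GGA ACT AGA TCC CAG AAA GCA TCT AGC TCA — no ATG→stop ORF.
Frame -3: GGT TCT TGC CGG ACG CCG GAA CTA GAT CCC AGA AAG CAT CTA GCT CAT — no ATG→stop ORF.
Longest ORF is 18 nt in frame +2 (positions 11–28).

+2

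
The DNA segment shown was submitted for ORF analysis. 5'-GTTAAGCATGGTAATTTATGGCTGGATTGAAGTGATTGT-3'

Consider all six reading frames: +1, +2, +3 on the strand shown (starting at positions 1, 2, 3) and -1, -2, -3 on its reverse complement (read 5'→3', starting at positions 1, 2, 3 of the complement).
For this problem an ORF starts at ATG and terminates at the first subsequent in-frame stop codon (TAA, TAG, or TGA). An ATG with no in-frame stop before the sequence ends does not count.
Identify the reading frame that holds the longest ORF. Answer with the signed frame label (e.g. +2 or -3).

Reverse complement (5'→3'): ACAATCACTTCAATCCAGCCATAAATTACCATGCTTAAC
Frame +1: GTT AAG CAT GGT AAT TTA TGG CTG GAT TGA AGT GAT TGT — no ATG→stop ORF.
Frame +2: TTA AGC ATG GTA ATT TAT GGC TGG ATT GAA GTG ATT — no ATG→stop ORF.
Frame +3: TAA GCA TGG TAA TTT ATG GCT GGA TTG AAG TGA TTG — ATG at 18, stop TGA at 33 → 18 nt.
Frame -1: ACA ATC ACT TCA ATC CAG CCA TAA ATT ACC ATG CTT AAC — no ATG→stop ORF.
Frame -2: CAA TCA CTT CAA TCC AGC CAT AAA TTA CCA TGC TTA — no ATG→stop ORF.
Frame -3: AAT CAC TTC AAT CCA GCC ATA AAT TAC CAT GCT TAA — no ATG→stop ORF.
Longest ORF is 18 nt in frame +3 (positions 18–35).

+3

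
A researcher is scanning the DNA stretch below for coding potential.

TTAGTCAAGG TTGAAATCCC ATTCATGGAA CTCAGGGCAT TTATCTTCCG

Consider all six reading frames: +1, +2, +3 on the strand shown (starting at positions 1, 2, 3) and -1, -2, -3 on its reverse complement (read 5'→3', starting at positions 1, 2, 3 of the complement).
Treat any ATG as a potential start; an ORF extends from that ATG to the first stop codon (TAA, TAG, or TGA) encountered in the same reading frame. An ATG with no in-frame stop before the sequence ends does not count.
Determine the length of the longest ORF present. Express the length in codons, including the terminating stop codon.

Reverse complement (5'→3'): CGGAAGATAAATGCCCTGAGTTCCATGAATGGGATTTCAACCTTGACTAA
Frame +1: TTA GTC AAG GTT GAA ATC CCA TTC ATG GAA CTC AGG GCA TTT ATC TTC — no ATG→stop ORF.
Frame +2: TAG TCA AGG TTG AAA TCC CAT TCA TGG AAC TCA GGG CAT TTA TCT TCC — no ATG→stop ORF.
Frame +3: AGT CAA GGT TGA AAT CCC ATT CAT GGA ACT CAG GGC ATT TAT CTT CCG — no ATG→stop ORF.
Frame -1: CGG AAG ATA AAT GCC CTG AGT TCC ATG AAT GGG ATT TCA ACC TTG ACT — no ATG→stop ORF.
Frame -2: GGA AGA TAA ATG CCC TGA GTT CCA TGA ATG GGA TTT CAA CCT TGA CTA — ATG at 11, stop TGA at 17 → 9 nt; ATG at 29, stop TGA at 44 → 18 nt.
Frame -3: GAA GAT AAA TGC CCT GAG TTC CAT GAA TGG GAT TTC AAC CTT GAC TAA — no ATG→stop ORF.
Longest: frame -2, positions 29–46, 18 nt = 6 codons = 5 aa. → 6 codons.

6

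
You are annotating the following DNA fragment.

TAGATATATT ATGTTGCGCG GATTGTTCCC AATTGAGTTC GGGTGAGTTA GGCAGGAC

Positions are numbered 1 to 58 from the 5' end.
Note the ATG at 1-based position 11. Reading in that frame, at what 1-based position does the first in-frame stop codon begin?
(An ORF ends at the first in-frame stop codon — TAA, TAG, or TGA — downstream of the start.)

Codons from position 11: ATG (11–13), TTG (14–16), CGC (17–19), GGA (20–22), TTG (23–25), TTC (26–28), CCA (29–31), ATT (32–34), GAG (35–37), TTC (38–40), GGG (41–43), TGA (44–46).
TGA is a stop codon; it begins at position 44.

44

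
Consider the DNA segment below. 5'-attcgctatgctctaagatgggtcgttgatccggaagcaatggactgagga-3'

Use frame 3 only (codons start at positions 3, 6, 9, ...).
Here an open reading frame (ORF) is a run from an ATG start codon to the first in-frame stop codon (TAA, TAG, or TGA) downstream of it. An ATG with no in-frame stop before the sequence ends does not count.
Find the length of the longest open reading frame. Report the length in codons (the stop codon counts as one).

Frame 3: TCG CTA TGC TCT AAG ATG GGT CGT TGA TCC GGA AGC AAT GGA CTG AGG — ATG at 18, stop TGA at 27 → 12 nt.
Longest: frame 3, positions 18–29, 12 nt = 4 codons = 3 aa. → 4 codons.

4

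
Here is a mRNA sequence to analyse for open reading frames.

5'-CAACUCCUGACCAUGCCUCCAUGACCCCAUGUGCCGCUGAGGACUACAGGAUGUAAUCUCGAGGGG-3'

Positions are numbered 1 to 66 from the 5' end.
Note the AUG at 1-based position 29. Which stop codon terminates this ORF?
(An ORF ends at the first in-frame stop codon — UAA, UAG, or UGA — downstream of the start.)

UGA

Codons from position 29: AUG (29–31), UGC (32–34), CGC (35–37), UGA (38–40).
The first in-frame stop codon is UGA.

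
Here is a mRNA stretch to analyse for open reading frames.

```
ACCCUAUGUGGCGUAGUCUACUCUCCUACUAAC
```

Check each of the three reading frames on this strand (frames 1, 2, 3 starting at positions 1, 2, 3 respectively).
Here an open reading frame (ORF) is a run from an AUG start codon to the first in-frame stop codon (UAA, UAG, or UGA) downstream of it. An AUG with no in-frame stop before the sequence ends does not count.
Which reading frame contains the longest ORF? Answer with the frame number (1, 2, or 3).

Frame 1: ACC CUA UGU GGC GUA GUC UAC UCU CCU ACU AAC — no AUG→stop ORF.
Frame 2: CCC UAU GUG GCG UAG UCU ACU CUC CUA CUA — no AUG→stop ORF.
Frame 3: CCU AUG UGG CGU AGU CUA CUC UCC UAC UAA — AUG at 6, stop UAA at 30 → 27 nt.
Longest ORF is 27 nt in frame 3 (positions 6–32).

3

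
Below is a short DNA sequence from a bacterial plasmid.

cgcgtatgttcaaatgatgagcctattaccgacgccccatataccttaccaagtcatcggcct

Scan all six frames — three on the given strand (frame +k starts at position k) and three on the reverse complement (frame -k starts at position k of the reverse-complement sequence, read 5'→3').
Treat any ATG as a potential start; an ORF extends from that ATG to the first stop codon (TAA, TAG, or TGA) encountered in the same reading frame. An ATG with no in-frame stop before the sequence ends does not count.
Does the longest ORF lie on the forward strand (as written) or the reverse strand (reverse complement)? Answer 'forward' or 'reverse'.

reverse

Reverse complement (5'→3'): AGGCCGATGACTTGGTAAGGTATATGGGGCGTCGGTAATAGGCTCATCATTTGAACATACGCG
Frame +1: CGC GTA TGT TCA AAT GAT GAG CCT ATT ACC GAC GCC CCA TAT ACC TTA CCA AGT CAT CGG CCT — no ATG→stop ORF.
Frame +2: GCG TAT GTT CAA ATG ATG AGC CTA TTA CCG ACG CCC CAT ATA CCT TAC CAA GTC ATC GGC — no ATG→stop ORF.
Frame +3: CGT ATG TTC AAA TGA TGA GCC TAT TAC CGA CGC CCC ATA TAC CTT ACC AAG TCA TCG GCC — ATG at 6, stop TGA at 15 → 12 nt.
Frame -1: AGG CCG ATG ACT TGG TAA GGT ATA TGG GGC GTC GGT AAT AGG CTC ATC ATT TGA ACA TAC GCG — ATG at 7, stop TAA at 16 → 12 nt.
Frame -2: GGC CGA TGA CTT GGT AAG GTA TAT GGG GCG TCG GTA ATA GGC TCA TCA TTT GAA CAT ACG — no ATG→stop ORF.
Frame -3: GCC GAT GAC TTG GTA AGG TAT ATG GGG CGT CGG TAA TAG GCT CAT CAT TTG AAC ATA CGC — ATG at 24, stop TAA at 36 → 15 nt.
Forward-strand max 12 nt; reverse-strand max 15 nt. The reverse strand has the longer ORF.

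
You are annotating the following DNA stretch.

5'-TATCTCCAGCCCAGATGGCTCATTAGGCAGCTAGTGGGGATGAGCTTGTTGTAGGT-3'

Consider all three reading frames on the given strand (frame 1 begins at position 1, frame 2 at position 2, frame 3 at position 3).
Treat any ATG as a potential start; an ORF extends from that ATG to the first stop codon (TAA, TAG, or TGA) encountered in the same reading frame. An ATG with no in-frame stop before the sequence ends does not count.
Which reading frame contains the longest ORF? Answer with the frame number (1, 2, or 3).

Frame 1: TAT CTC CAG CCC AGA TGG CTC ATT AGG CAG CTA GTG GGG ATG AGC TTG TTG TAG — ATG at 40, stop TAG at 52 → 15 nt.
Frame 2: ATC TCC AGC CCA GAT GGC TCA TTA GGC AGC TAG TGG GGA TGA GCT TGT TGT AGG — no ATG→stop ORF.
Frame 3: TCT CCA GCC CAG ATG GCT CAT TAG GCA GCT AGT GGG GAT GAG CTT GTT GTA GGT — ATG at 15, stop TAG at 24 → 12 nt.
Longest ORF is 15 nt in frame 1 (positions 40–54).

1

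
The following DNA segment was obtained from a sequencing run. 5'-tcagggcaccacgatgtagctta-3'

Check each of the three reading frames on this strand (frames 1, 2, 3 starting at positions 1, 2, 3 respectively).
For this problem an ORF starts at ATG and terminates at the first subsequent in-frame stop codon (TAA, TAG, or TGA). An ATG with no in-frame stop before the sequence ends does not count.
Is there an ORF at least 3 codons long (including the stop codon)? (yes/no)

no

Frame 1: TCA GGG CAC CAC GAT GTA GCT — no ATG→stop ORF.
Frame 2: CAG GGC ACC ACG ATG TAG CTT — ATG at 14, stop TAG at 17 → 6 nt.
Frame 3: AGG GCA CCA CGA TGT AGC TTA — no ATG→stop ORF.
Largest ORF found is 2 codons < 3, so no.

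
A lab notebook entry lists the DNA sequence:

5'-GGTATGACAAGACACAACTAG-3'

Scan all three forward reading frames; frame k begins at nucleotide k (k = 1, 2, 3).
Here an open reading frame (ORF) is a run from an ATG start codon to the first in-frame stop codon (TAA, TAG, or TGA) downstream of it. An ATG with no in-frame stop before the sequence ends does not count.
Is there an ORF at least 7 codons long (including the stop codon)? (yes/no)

no

Frame 1: GGT ATG ACA AGA CAC AAC TAG — ATG at 4, stop TAG at 19 → 18 nt.
Frame 2: GTA TGA CAA GAC ACA ACT — no ATG→stop ORF.
Frame 3: TAT GAC AAG ACA CAA CTA — no ATG→stop ORF.
Largest ORF found is 6 codons < 7, so no.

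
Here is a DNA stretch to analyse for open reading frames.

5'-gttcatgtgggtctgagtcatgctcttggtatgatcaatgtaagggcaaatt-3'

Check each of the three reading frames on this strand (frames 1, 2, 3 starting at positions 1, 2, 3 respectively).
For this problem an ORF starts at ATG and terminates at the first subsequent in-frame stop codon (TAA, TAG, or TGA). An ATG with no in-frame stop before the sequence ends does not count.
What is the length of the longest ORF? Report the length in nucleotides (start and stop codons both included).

Frame 1: GTT CAT GTG GGT CTG AGT CAT GCT CTT GGT ATG ATC AAT GTA AGG GCA AAT — no ATG→stop ORF.
Frame 2: TTC ATG TGG GTC TGA GTC ATG CTC TTG GTA TGA TCA ATG TAA GGG CAA ATT — ATG at 5, stop TGA at 14 → 12 nt; ATG at 20, stop TGA at 32 → 15 nt; ATG at 38, stop TAA at 41 → 6 nt.
Frame 3: TCA TGT GGG TCT GAG TCA TGC TCT TGG TAT GAT CAA TGT AAG GGC AAA — no ATG→stop ORF.
Longest: frame 2, positions 20–34, 15 nt = 5 codons = 4 aa. → 15 nucleotides.

15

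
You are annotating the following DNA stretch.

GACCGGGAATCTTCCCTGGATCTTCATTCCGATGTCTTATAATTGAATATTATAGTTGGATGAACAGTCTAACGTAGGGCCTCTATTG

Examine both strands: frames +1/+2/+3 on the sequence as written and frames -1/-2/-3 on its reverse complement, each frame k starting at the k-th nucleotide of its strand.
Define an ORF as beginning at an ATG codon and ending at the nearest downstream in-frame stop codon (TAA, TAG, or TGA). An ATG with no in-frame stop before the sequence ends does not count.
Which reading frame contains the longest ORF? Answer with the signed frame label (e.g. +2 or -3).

Reverse complement (5'→3'): CAATAGAGGCCCTACGTTAGACTGTTCATCCAACTATAATATTCAATTATAAGACATCGGAATGAAGATCCAGGGAAGATTCCCGGTC
Frame +1: GAC CGG GAA TCT TCC CTG GAT CTT CAT TCC GAT GTC TTA TAA TTG AAT ATT ATA GTT GGA TGA ACA GTC TAA CGT AGG GCC TCT ATT — no ATG→stop ORF.
Frame +2: ACC GGG AAT CTT CCC TGG ATC TTC ATT CCG ATG TCT TAT AAT TGA ATA TTA TAG TTG GAT GAA CAG TCT AAC GTA GGG CCT CTA TTG — ATG at 32, stop TGA at 44 → 15 nt.
Frame +3: CCG GGA ATC TTC CCT GGA TCT TCA TTC CGA TGT CTT ATA ATT GAA TAT TAT AGT TGG ATG AAC AGT CTA ACG TAG GGC CTC TAT — ATG at 60, stop TAG at 75 → 18 nt.
Frame -1: CAA TAG AGG CCC TAC GTT AGA CTG TTC ATC CAA CTA TAA TAT TCA ATT ATA AGA CAT CGG AAT GAA GAT CCA GGG AAG ATT CCC GGT — no ATG→stop ORF.
Frame -2: AAT AGA GGC CCT ACG TTA GAC TGT TCA TCC AAC TAT AAT ATT CAA TTA TAA GAC ATC GGA ATG AAG ATC CAG GGA AGA TTC CCG GTC — no ATG→stop ORF.
Frame -3: ATA GAG GCC CTA CGT TAG ACT GTT CAT CCA ACT ATA ATA TTC AAT TAT AAG ACA TCG GAA TGA AGA TCC AGG GAA GAT TCC CGG — no ATG→stop ORF.
Longest ORF is 18 nt in frame +3 (positions 60–77).

+3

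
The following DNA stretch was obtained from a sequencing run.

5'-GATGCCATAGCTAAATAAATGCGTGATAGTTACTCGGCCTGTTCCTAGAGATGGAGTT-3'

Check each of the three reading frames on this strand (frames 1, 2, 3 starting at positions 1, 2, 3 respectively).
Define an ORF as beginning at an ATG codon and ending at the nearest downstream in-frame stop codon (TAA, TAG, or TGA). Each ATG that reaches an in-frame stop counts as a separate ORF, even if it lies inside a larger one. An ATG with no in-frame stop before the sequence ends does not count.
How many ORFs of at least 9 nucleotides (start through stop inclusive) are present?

2

Frame 1: GAT GCC ATA GCT AAA TAA ATG CGT GAT AGT TAC TCG GCC TGT TCC TAG AGA TGG AGT — ATG at 19, stop TAG at 46 → 30 nt.
Frame 2: ATG CCA TAG CTA AAT AAA TGC GTG ATA GTT ACT CGG CCT GTT CCT AGA GAT GGA GTT — ATG at 2, stop TAG at 8 → 9 nt.
Frame 3: TGC CAT AGC TAA ATA AAT GCG TGA TAG TTA CTC GGC CTG TTC CTA GAG ATG GAG — no ATG→stop ORF.
ORFs ≥ 9 nucleotides: frame 1 19–48 (30 nucleotides), frame 2 2–10 (9 nucleotides). Count = 2.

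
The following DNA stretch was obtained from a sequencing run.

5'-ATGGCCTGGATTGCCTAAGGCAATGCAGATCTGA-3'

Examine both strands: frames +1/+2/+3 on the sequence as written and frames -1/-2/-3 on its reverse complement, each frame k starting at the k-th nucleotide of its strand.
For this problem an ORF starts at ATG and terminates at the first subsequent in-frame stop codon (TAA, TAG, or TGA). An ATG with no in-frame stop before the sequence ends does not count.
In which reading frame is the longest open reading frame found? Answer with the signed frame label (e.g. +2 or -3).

Reverse complement (5'→3'): TCAGATCTGCATTGCCTTAGGCAATCCAGGCCAT
Frame +1: ATG GCC TGG ATT GCC TAA GGC AAT GCA GAT CTG — ATG at 1, stop TAA at 16 → 18 nt.
Frame +2: TGG CCT GGA TTG CCT AAG GCA ATG CAG ATC TGA — ATG at 23, stop TGA at 32 → 12 nt.
Frame +3: GGC CTG GAT TGC CTA AGG CAA TGC AGA TCT — no ATG→stop ORF.
Frame -1: TCA GAT CTG CAT TGC CTT AGG CAA TCC AGG CCA — no ATG→stop ORF.
Frame -2: CAG ATC TGC ATT GCC TTA GGC AAT CCA GGC CAT — no ATG→stop ORF.
Frame -3: AGA TCT GCA TTG CCT TAG GCA ATC CAG GCC — no ATG→stop ORF.
Longest ORF is 18 nt in frame +1 (positions 1–18).

+1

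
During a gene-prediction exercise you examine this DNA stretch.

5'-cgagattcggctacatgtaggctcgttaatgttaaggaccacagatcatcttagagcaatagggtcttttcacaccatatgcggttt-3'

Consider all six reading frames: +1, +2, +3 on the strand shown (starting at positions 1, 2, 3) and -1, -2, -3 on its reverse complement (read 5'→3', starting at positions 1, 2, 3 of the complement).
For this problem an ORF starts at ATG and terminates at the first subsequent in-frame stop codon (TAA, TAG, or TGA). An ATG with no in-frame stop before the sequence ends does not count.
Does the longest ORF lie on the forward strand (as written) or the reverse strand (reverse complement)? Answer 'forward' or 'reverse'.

reverse

Reverse complement (5'→3'): AAACCGCATATGGTGTGAAAAGACCCTATTGCTCTAAGATGATCTGTGGTCCTTAACATTAACGAGCCTACATGTAGCCGAATCTCG
Frame +1: CGA GAT TCG GCT ACA TGT AGG CTC GTT AAT GTT AAG GAC CAC AGA TCA TCT TAG AGC AAT AGG GTC TTT TCA CAC CAT ATG CGG TTT — no ATG→stop ORF.
Frame +2: GAG ATT CGG CTA CAT GTA GGC TCG TTA ATG TTA AGG ACC ACA GAT CAT CTT AGA GCA ATA GGG TCT TTT CAC ACC ATA TGC GGT — no ATG→stop ORF.
Frame +3: AGA TTC GGC TAC ATG TAG GCT CGT TAA TGT TAA GGA CCA CAG ATC ATC TTA GAG CAA TAG GGT CTT TTC ACA CCA TAT GCG GTT — ATG at 15, stop TAG at 18 → 6 nt.
Frame -1: AAA CCG CAT ATG GTG TGA AAA GAC CCT ATT GCT CTA AGA TGA TCT GTG GTC CTT AAC ATT AAC GAG CCT ACA TGT AGC CGA ATC TCG — ATG at 10, stop TGA at 16 → 9 nt.
Frame -2: AAC CGC ATA TGG TGT GAA AAG ACC CTA TTG CTC TAA GAT GAT CTG TGG TCC TTA ACA TTA ACG AGC CTA CAT GTA GCC GAA TCT — no ATG→stop ORF.
Frame -3: ACC GCA TAT GGT GTG AAA AGA CCC TAT TGC TCT AAG ATG ATC TGT GGT CCT TAA CAT TAA CGA GCC TAC ATG TAG CCG AAT CTC — ATG at 39, stop TAA at 54 → 18 nt; ATG at 72, stop TAG at 75 → 6 nt.
Forward-strand max 6 nt; reverse-strand max 18 nt. The reverse strand has the longer ORF.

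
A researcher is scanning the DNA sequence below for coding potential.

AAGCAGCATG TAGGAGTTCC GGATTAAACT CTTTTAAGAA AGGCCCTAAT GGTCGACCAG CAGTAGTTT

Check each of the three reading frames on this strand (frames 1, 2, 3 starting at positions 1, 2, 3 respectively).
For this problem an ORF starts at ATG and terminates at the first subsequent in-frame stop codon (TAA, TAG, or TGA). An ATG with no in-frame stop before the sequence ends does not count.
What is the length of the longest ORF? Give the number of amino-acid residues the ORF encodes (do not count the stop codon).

Frame 1: AAG CAG CAT GTA GGA GTT CCG GAT TAA ACT CTT TTA AGA AAG GCC CTA ATG GTC GAC CAG CAG TAG TTT — ATG at 49, stop TAG at 64 → 18 nt.
Frame 2: AGC AGC ATG TAG GAG TTC CGG ATT AAA CTC TTT TAA GAA AGG CCC TAA TGG TCG ACC AGC AGT AGT — ATG at 8, stop TAG at 11 → 6 nt.
Frame 3: GCA GCA TGT AGG AGT TCC GGA TTA AAC TCT TTT AAG AAA GGC CCT AAT GGT CGA CCA GCA GTA GTT — no ATG→stop ORF.
Longest: frame 1, positions 49–66, 18 nt = 6 codons = 5 aa. → 5 amino acids.

5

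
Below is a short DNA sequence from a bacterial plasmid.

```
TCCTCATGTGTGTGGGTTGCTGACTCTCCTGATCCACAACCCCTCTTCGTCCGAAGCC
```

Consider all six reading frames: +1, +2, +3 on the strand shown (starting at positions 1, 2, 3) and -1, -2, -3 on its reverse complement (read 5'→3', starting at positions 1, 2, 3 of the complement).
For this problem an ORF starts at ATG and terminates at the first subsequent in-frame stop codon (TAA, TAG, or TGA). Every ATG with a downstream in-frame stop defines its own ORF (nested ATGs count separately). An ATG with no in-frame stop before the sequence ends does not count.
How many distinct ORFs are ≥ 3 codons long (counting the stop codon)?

Reverse complement (5'→3'): GGCTTCGGACGAAGAGGGGTTGTGGATCAGGAGAGTCAGCAACCCACACACATGAGGA
Frame +1: TCC TCA TGT GTG TGG GTT GCT GAC TCT CCT GAT CCA CAA CCC CTC TTC GTC CGA AGC — no ATG→stop ORF.
Frame +2: CCT CAT GTG TGT GGG TTG CTG ACT CTC CTG ATC CAC AAC CCC TCT TCG TCC GAA GCC — no ATG→stop ORF.
Frame +3: CTC ATG TGT GTG GGT TGC TGA CTC TCC TGA TCC ACA ACC CCT CTT CGT CCG AAG — ATG at 6, stop TGA at 21 → 18 nt.
Frame -1: GGC TTC GGA CGA AGA GGG GTT GTG GAT CAG GAG AGT CAG CAA CCC ACA CAC ATG AGG — no ATG→stop ORF.
Frame -2: GCT TCG GAC GAA GAG GGG TTG TGG ATC AGG AGA GTC AGC AAC CCA CAC ACA TGA GGA — no ATG→stop ORF.
Frame -3: CTT CGG ACG AAG AGG GGT TGT GGA TCA GGA GAG TCA GCA ACC CAC ACA CAT GAG — no ATG→stop ORF.
ORFs ≥ 3 codons: frame +3 6–23 (6 codons). Count = 1.

1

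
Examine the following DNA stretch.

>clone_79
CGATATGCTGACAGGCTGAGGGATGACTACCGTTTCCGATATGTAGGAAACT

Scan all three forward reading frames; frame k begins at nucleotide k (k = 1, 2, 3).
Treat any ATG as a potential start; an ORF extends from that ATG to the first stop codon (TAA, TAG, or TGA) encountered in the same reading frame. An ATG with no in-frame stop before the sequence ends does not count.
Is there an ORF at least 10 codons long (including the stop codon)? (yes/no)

Frame 1: CGA TAT GCT GAC AGG CTG AGG GAT GAC TAC CGT TTC CGA TAT GTA GGA AAC — no ATG→stop ORF.
Frame 2: GAT ATG CTG ACA GGC TGA GGG ATG ACT ACC GTT TCC GAT ATG TAG GAA ACT — ATG at 5, stop TGA at 17 → 15 nt; ATG at 23, stop TAG at 44 → 24 nt; ATG at 41, stop TAG at 44 → 6 nt.
Frame 3: ATA TGC TGA CAG GCT GAG GGA TGA CTA CCG TTT CCG ATA TGT AGG AAA — no ATG→stop ORF.
Largest ORF found is 8 codons < 10, so no.

no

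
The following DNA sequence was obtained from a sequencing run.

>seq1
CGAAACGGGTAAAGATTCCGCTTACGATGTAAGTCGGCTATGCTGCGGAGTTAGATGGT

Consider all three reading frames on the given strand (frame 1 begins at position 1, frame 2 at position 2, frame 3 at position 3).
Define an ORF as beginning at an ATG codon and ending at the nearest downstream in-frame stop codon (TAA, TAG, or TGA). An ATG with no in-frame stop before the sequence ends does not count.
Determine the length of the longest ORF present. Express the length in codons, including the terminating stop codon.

Frame 1: CGA AAC GGG TAA AGA TTC CGC TTA CGA TGT AAG TCG GCT ATG CTG CGG AGT TAG ATG — ATG at 40, stop TAG at 52 → 15 nt.
Frame 2: GAA ACG GGT AAA GAT TCC GCT TAC GAT GTA AGT CGG CTA TGC TGC GGA GTT AGA TGG — no ATG→stop ORF.
Frame 3: AAA CGG GTA AAG ATT CCG CTT ACG ATG TAA GTC GGC TAT GCT GCG GAG TTA GAT GGT — ATG at 27, stop TAA at 30 → 6 nt.
Longest: frame 1, positions 40–54, 15 nt = 5 codons = 4 aa. → 5 codons.

5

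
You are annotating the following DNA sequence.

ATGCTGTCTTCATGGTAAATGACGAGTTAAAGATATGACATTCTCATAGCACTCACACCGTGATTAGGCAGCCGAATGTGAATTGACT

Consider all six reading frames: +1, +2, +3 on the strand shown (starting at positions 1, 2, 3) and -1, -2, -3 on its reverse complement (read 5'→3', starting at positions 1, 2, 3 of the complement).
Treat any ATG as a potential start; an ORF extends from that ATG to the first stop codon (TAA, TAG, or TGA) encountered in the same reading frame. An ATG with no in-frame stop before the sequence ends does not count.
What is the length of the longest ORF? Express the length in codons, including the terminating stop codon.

Reverse complement (5'→3'): AGTCAATTCACATTCGGCTGCCTAATCACGGTGTGAGTGCTATGAGAATGTCATATCTTTAACTCGTCATTTACCATGAAGACAGCAT
Frame +1: ATG CTG TCT TCA TGG TAA ATG ACG AGT TAA AGA TAT GAC ATT CTC ATA GCA CTC ACA CCG TGA TTA GGC AGC CGA ATG TGA ATT GAC — ATG at 1, stop TAA at 16 → 18 nt; ATG at 19, stop TAA at 28 → 12 nt; ATG at 76, stop TGA at 79 → 6 nt.
Frame +2: TGC TGT CTT CAT GGT AAA TGA CGA GTT AAA GAT ATG ACA TTC TCA TAG CAC TCA CAC CGT GAT TAG GCA GCC GAA TGT GAA TTG ACT — ATG at 35, stop TAG at 47 → 15 nt.
Frame +3: GCT GTC TTC ATG GTA AAT GAC GAG TTA AAG ATA TGA CAT TCT CAT AGC ACT CAC ACC GTG ATT AGG CAG CCG AAT GTG AAT TGA — ATG at 12, stop TGA at 36 → 27 nt.
Frame -1: AGT CAA TTC ACA TTC GGC TGC CTA ATC ACG GTG TGA GTG CTA TGA GAA TGT CAT ATC TTT AAC TCG TCA TTT ACC ATG AAG ACA GCA — no ATG→stop ORF.
Frame -2: GTC AAT TCA CAT TCG GCT GCC TAA TCA CGG TGT GAG TGC TAT GAG AAT GTC ATA TCT TTA ACT CGT CAT TTA CCA TGA AGA CAG CAT — no ATG→stop ORF.
Frame -3: TCA ATT CAC ATT CGG CTG CCT AAT CAC GGT GTG AGT GCT ATG AGA ATG TCA TAT CTT TAA CTC GTC ATT TAC CAT GAA GAC AGC — ATG at 42, stop TAA at 60 → 21 nt; ATG at 48, stop TAA at 60 → 15 nt.
Longest: frame +3, positions 12–38, 27 nt = 9 codons = 8 aa. → 9 codons.

9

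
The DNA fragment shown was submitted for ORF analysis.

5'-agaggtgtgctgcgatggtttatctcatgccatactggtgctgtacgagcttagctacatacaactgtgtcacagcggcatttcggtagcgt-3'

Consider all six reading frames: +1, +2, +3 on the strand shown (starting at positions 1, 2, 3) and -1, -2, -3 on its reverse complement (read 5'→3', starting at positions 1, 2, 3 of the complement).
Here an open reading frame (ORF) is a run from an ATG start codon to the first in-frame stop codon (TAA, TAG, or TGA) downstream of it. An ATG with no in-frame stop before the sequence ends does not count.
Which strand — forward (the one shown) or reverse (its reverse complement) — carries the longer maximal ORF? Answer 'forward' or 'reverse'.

Reverse complement (5'→3'): ACGCTACCGAAATGCCGCTGTGACACAGTTGTATGTAGCTAAGCTCGTACAGCACCAGTATGGCATGAGATAAACCATCGCAGCACACCTCT
Frame +1: AGA GGT GTG CTG CGA TGG TTT ATC TCA TGC CAT ACT GGT GCT GTA CGA GCT TAG CTA CAT ACA ACT GTG TCA CAG CGG CAT TTC GGT AGC — no ATG→stop ORF.
Frame +2: GAG GTG TGC TGC GAT GGT TTA TCT CAT GCC ATA CTG GTG CTG TAC GAG CTT AGC TAC ATA CAA CTG TGT CAC AGC GGC ATT TCG GTA GCG — no ATG→stop ORF.
Frame +3: AGG TGT GCT GCG ATG GTT TAT CTC ATG CCA TAC TGG TGC TGT ACG AGC TTA GCT ACA TAC AAC TGT GTC ACA GCG GCA TTT CGG TAG CGT — ATG at 15, stop TAG at 87 → 75 nt; ATG at 27, stop TAG at 87 → 63 nt.
Frame -1: ACG CTA CCG AAA TGC CGC TGT GAC ACA GTT GTA TGT AGC TAA GCT CGT ACA GCA CCA GTA TGG CAT GAG ATA AAC CAT CGC AGC ACA CCT — no ATG→stop ORF.
Frame -2: CGC TAC CGA AAT GCC GCT GTG ACA CAG TTG TAT GTA GCT AAG CTC GTA CAG CAC CAG TAT GGC ATG AGA TAA ACC ATC GCA GCA CAC CTC — ATG at 65, stop TAA at 71 → 9 nt.
Frame -3: GCT ACC GAA ATG CCG CTG TGA CAC AGT TGT ATG TAG CTA AGC TCG TAC AGC ACC AGT ATG GCA TGA GAT AAA CCA TCG CAG CAC ACC TCT — ATG at 12, stop TGA at 21 → 12 nt; ATG at 33, stop TAG at 36 → 6 nt; ATG at 60, stop TGA at 66 → 9 nt.
Forward-strand max 75 nt; reverse-strand max 12 nt. The forward strand has the longer ORF.

forward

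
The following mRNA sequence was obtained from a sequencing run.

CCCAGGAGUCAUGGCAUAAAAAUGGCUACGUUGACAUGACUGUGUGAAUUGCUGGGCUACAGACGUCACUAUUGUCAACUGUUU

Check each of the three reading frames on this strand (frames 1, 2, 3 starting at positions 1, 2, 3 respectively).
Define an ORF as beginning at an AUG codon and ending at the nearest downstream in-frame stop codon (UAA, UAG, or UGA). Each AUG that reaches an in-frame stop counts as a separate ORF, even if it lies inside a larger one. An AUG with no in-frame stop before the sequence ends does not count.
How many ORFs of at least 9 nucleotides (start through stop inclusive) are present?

3

Frame 1: CCC AGG AGU CAU GGC AUA AAA AUG GCU ACG UUG ACA UGA CUG UGU GAA UUG CUG GGC UAC AGA CGU CAC UAU UGU CAA CUG UUU — AUG at 22, stop UGA at 37 → 18 nt.
Frame 2: CCA GGA GUC AUG GCA UAA AAA UGG CUA CGU UGA CAU GAC UGU GUG AAU UGC UGG GCU ACA GAC GUC ACU AUU GUC AAC UGU — AUG at 11, stop UAA at 17 → 9 nt.
Frame 3: CAG GAG UCA UGG CAU AAA AAU GGC UAC GUU GAC AUG ACU GUG UGA AUU GCU GGG CUA CAG ACG UCA CUA UUG UCA ACU GUU — AUG at 36, stop UGA at 45 → 12 nt.
ORFs ≥ 9 nucleotides: frame 1 22–39 (18 nucleotides), frame 2 11–19 (9 nucleotides), frame 3 36–47 (12 nucleotides). Count = 3.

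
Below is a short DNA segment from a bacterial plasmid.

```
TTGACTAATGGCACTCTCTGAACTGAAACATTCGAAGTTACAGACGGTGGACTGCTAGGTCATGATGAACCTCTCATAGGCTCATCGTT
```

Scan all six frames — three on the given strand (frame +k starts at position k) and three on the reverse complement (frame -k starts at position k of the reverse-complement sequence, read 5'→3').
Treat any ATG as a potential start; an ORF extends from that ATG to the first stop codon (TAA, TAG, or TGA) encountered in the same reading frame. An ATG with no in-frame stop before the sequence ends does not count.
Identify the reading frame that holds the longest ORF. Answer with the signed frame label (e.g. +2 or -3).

Reverse complement (5'→3'): AACGATGAGCCTATGAGAGGTTCATCATGACCTAGCAGTCCACCGTCTGTAACTTCGAATGTTTCAGTTCAGAGAGTGCCATTAGTCAA
Frame +1: TTG ACT AAT GGC ACT CTC TGA ACT GAA ACA TTC GAA GTT ACA GAC GGT GGA CTG CTA GGT CAT GAT GAA CCT CTC ATA GGC TCA TCG — no ATG→stop ORF.
Frame +2: TGA CTA ATG GCA CTC TCT GAA CTG AAA CAT TCG AAG TTA CAG ACG GTG GAC TGC TAG GTC ATG ATG AAC CTC TCA TAG GCT CAT CGT — ATG at 8, stop TAG at 56 → 51 nt; ATG at 62, stop TAG at 77 → 18 nt; ATG at 65, stop TAG at 77 → 15 nt.
Frame +3: GAC TAA TGG CAC TCT CTG AAC TGA AAC ATT CGA AGT TAC AGA CGG TGG ACT GCT AGG TCA TGA TGA ACC TCT CAT AGG CTC ATC GTT — no ATG→stop ORF.
Frame -1: AAC GAT GAG CCT ATG AGA GGT TCA TCA TGA CCT AGC AGT CCA CCG TCT GTA ACT TCG AAT GTT TCA GTT CAG AGA GTG CCA TTA GTC — ATG at 13, stop TGA at 28 → 18 nt.
Frame -2: ACG ATG AGC CTA TGA GAG GTT CAT CAT GAC CTA GCA GTC CAC CGT CTG TAA CTT CGA ATG TTT CAG TTC AGA GAG TGC CAT TAG TCA — ATG at 5, stop TGA at 14 → 12 nt; ATG at 59, stop TAG at 83 → 27 nt.
Frame -3: CGA TGA GCC TAT GAG AGG TTC ATC ATG ACC TAG CAG TCC ACC GTC TGT AAC TTC GAA TGT TTC AGT TCA GAG AGT GCC ATT AGT CAA — ATG at 27, stop TAG at 33 → 9 nt.
Longest ORF is 51 nt in frame +2 (positions 8–58).

+2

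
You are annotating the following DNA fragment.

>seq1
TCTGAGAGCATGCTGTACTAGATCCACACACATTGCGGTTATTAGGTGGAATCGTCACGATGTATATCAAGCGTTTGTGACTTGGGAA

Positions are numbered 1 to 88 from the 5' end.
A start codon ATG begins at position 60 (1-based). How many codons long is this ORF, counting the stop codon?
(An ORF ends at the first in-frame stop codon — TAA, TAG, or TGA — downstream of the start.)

7

Codons from position 60: ATG (60–62), TAT (63–65), ATC (66–68), AAG (69–71), CGT (72–74), TTG (75–77), TGA (78–80).
TGA is the first in-frame stop; that's 7 codons including the stop.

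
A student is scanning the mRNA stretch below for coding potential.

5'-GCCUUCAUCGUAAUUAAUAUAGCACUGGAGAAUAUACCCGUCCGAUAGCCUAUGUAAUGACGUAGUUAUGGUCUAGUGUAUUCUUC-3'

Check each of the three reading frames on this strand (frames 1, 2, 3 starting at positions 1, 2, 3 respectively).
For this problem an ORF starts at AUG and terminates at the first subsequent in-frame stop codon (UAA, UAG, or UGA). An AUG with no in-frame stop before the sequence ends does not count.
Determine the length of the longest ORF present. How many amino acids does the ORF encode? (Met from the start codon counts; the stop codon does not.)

2

Frame 1: GCC UUC AUC GUA AUU AAU AUA GCA CUG GAG AAU AUA CCC GUC CGA UAG CCU AUG UAA UGA CGU AGU UAU GGU CUA GUG UAU UCU — AUG at 52, stop UAA at 55 → 6 nt.
Frame 2: CCU UCA UCG UAA UUA AUA UAG CAC UGG AGA AUA UAC CCG UCC GAU AGC CUA UGU AAU GAC GUA GUU AUG GUC UAG UGU AUU CUU — AUG at 68, stop UAG at 74 → 9 nt.
Frame 3: CUU CAU CGU AAU UAA UAU AGC ACU GGA GAA UAU ACC CGU CCG AUA GCC UAU GUA AUG ACG UAG UUA UGG UCU AGU GUA UUC UUC — AUG at 57, stop UAG at 63 → 9 nt.
Longest: frame 2, positions 68–76, 9 nt = 3 codons = 2 aa. → 2 amino acids.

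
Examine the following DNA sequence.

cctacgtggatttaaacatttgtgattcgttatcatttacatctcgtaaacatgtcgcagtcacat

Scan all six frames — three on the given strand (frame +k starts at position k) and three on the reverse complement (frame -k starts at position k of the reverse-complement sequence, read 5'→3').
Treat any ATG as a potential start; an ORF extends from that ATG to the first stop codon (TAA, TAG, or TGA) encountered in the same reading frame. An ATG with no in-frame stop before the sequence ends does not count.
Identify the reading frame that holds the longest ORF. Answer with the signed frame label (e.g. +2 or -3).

Reverse complement (5'→3'): ATGTGACTGCGACATGTTTACGAGATGTAAATGATAACGAATCACAAATGTTTAAATCCACGTAGG
Frame +1: CCT ACG TGG ATT TAA ACA TTT GTG ATT CGT TAT CAT TTA CAT CTC GTA AAC ATG TCG CAG TCA CAT — no ATG→stop ORF.
Frame +2: CTA CGT GGA TTT AAA CAT TTG TGA TTC GTT ATC ATT TAC ATC TCG TAA ACA TGT CGC AGT CAC — no ATG→stop ORF.
Frame +3: TAC GTG GAT TTA AAC ATT TGT GAT TCG TTA TCA TTT ACA TCT CGT AAA CAT GTC GCA GTC ACA — no ATG→stop ORF.
Frame -1: ATG TGA CTG CGA CAT GTT TAC GAG ATG TAA ATG ATA ACG AAT CAC AAA TGT TTA AAT CCA CGT AGG — ATG at 1, stop TGA at 4 → 6 nt; ATG at 25, stop TAA at 28 → 6 nt.
Frame -2: TGT GAC TGC GAC ATG TTT ACG AGA TGT AAA TGA TAA CGA ATC ACA AAT GTT TAA ATC CAC GTA — ATG at 14, stop TGA at 32 → 21 nt.
Frame -3: GTG ACT GCG ACA TGT TTA CGA GAT GTA AAT GAT AAC GAA TCA CAA ATG TTT AAA TCC ACG TAG — ATG at 48, stop TAG at 63 → 18 nt.
Longest ORF is 21 nt in frame -2 (positions 14–34).

-2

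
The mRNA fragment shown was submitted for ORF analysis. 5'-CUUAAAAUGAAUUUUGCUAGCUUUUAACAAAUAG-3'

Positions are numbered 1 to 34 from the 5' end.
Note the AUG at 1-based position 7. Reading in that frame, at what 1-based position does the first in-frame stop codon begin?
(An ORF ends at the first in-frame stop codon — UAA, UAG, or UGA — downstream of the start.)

25

Codons from position 7: AUG (7–9), AAU (10–12), UUU (13–15), GCU (16–18), AGC (19–21), UUU (22–24), UAA (25–27).
UAA is a stop codon; it begins at position 25.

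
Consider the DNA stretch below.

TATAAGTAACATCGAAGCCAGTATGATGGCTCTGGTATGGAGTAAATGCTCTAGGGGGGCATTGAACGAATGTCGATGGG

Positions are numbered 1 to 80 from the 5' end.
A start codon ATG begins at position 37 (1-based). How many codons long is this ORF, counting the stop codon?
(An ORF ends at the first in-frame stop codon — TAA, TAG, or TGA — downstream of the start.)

3

Codons from position 37: ATG (37–39), GAG (40–42), TAA (43–45).
TAA is the first in-frame stop; that's 3 codons including the stop.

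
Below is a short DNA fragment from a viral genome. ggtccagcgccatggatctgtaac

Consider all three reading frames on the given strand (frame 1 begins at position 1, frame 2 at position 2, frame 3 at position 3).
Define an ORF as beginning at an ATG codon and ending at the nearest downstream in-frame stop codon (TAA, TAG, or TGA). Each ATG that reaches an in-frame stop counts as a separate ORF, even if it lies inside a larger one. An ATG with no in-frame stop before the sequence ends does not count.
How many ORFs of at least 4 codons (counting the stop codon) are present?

Frame 1: GGT CCA GCG CCA TGG ATC TGT AAC — no ATG→stop ORF.
Frame 2: GTC CAG CGC CAT GGA TCT GTA — no ATG→stop ORF.
Frame 3: TCC AGC GCC ATG GAT CTG TAA — ATG at 12, stop TAA at 21 → 12 nt.
ORFs ≥ 4 codons: frame 3 12–23 (4 codons). Count = 1.

1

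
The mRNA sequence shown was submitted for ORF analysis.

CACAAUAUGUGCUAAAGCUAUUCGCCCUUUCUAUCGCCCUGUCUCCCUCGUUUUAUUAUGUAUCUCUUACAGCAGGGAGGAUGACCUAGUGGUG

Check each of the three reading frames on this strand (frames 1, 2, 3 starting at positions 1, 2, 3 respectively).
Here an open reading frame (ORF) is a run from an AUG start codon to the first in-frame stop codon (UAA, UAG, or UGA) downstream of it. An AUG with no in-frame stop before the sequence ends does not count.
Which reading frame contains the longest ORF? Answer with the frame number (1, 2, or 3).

1

Frame 1: CAC AAU AUG UGC UAA AGC UAU UCG CCC UUU CUA UCG CCC UGU CUC CCU CGU UUU AUU AUG UAU CUC UUA CAG CAG GGA GGA UGA CCU AGU GGU — AUG at 7, stop UAA at 13 → 9 nt; AUG at 58, stop UGA at 82 → 27 nt.
Frame 2: ACA AUA UGU GCU AAA GCU AUU CGC CCU UUC UAU CGC CCU GUC UCC CUC GUU UUA UUA UGU AUC UCU UAC AGC AGG GAG GAU GAC CUA GUG GUG — no AUG→stop ORF.
Frame 3: CAA UAU GUG CUA AAG CUA UUC GCC CUU UCU AUC GCC CUG UCU CCC UCG UUU UAU UAU GUA UCU CUU ACA GCA GGG AGG AUG ACC UAG UGG — AUG at 81, stop UAG at 87 → 9 nt.
Longest ORF is 27 nt in frame 1 (positions 58–84).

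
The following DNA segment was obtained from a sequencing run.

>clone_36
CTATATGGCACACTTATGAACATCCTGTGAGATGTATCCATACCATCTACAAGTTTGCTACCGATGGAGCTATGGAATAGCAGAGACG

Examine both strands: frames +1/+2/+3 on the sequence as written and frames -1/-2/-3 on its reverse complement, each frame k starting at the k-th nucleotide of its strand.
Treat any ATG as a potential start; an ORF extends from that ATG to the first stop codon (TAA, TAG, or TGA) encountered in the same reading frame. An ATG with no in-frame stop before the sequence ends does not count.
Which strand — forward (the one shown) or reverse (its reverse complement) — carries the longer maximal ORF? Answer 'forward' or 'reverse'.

reverse

Reverse complement (5'→3'): CGTCTCTGCTATTCCATAGCTCCATCGGTAGCAAACTTGTAGATGGTATGGATACATCTCACAGGATGTTCATAAGTGTGCCATATAG
Frame +1: CTA TAT GGC ACA CTT ATG AAC ATC CTG TGA GAT GTA TCC ATA CCA TCT ACA AGT TTG CTA CCG ATG GAG CTA TGG AAT AGC AGA GAC — ATG at 16, stop TGA at 28 → 15 nt.
Frame +2: TAT ATG GCA CAC TTA TGA ACA TCC TGT GAG ATG TAT CCA TAC CAT CTA CAA GTT TGC TAC CGA TGG AGC TAT GGA ATA GCA GAG ACG — ATG at 5, stop TGA at 17 → 15 nt.
Frame +3: ATA TGG CAC ACT TAT GAA CAT CCT GTG AGA TGT ATC CAT ACC ATC TAC AAG TTT GCT ACC GAT GGA GCT ATG GAA TAG CAG AGA — ATG at 72, stop TAG at 78 → 9 nt.
Frame -1: CGT CTC TGC TAT TCC ATA GCT CCA TCG GTA GCA AAC TTG TAG ATG GTA TGG ATA CAT CTC ACA GGA TGT TCA TAA GTG TGC CAT ATA — ATG at 43, stop TAA at 73 → 33 nt.
Frame -2: GTC TCT GCT ATT CCA TAG CTC CAT CGG TAG CAA ACT TGT AGA TGG TAT GGA TAC ATC TCA CAG GAT GTT CAT AAG TGT GCC ATA TAG — no ATG→stop ORF.
Frame -3: TCT CTG CTA TTC CAT AGC TCC ATC GGT AGC AAA CTT GTA GAT GGT ATG GAT ACA TCT CAC AGG ATG TTC ATA AGT GTG CCA TAT — no ATG→stop ORF.
Forward-strand max 15 nt; reverse-strand max 33 nt. The reverse strand has the longer ORF.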